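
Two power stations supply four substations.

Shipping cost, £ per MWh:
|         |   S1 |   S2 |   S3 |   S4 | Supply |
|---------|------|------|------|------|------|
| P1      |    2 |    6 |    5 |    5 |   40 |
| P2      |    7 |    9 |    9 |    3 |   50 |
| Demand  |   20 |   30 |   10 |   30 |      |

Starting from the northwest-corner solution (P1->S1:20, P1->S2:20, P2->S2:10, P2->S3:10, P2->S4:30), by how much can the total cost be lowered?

Current plan cost = 20·2 + 20·6 + 10·9 + 10·9 + 30·3 = £430.
Optimal plan:
  P1 to S1: 20 MWh
  P1 to S2: 10 MWh
  P1 to S3: 10 MWh
  P2 to S2: 20 MWh
  P2 to S4: 30 MWh
Optimal cost = £420.
Saving = 430 − 420 = £10.

10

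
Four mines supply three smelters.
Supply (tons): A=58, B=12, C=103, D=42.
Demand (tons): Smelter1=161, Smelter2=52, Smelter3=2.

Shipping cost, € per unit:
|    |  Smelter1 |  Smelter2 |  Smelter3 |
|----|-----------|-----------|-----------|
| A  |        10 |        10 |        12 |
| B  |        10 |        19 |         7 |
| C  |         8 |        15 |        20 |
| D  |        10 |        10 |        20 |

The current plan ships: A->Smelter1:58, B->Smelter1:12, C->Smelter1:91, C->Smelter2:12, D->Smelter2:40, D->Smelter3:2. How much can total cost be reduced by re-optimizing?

110

Current plan cost = 58·10 + 12·10 + 91·8 + 12·15 + 40·10 + 2·20 = €2048.
Optimal plan:
  A to Smelter1: 6 × €10 = €60
  A to Smelter2: 52 × €10 = €520
  B to Smelter1: 10 × €10 = €100
  B to Smelter3: 2 × €7 = €14
  C to Smelter1: 103 × €8 = €824
  D to Smelter1: 42 × €10 = €420
Optimal cost = €1938.
Saving = 2048 − 1938 = €110.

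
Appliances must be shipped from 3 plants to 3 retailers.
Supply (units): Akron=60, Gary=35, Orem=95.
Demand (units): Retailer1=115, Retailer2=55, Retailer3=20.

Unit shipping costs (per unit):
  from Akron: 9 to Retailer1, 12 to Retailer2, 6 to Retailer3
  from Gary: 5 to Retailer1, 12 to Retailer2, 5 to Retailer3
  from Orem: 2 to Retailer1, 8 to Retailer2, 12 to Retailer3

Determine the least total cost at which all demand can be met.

1055

An optimal shipping plan:
  Akron–Retailer2: 55 × 12 = 660
  Akron–Retailer3: 5 × 6 = 30
  Gary–Retailer1: 20 × 5 = 100
  Gary–Retailer3: 15 × 5 = 75
  Orem–Retailer1: 95 × 2 = 190
Total = 660 + 30 + 100 + 75 + 190 = 1055.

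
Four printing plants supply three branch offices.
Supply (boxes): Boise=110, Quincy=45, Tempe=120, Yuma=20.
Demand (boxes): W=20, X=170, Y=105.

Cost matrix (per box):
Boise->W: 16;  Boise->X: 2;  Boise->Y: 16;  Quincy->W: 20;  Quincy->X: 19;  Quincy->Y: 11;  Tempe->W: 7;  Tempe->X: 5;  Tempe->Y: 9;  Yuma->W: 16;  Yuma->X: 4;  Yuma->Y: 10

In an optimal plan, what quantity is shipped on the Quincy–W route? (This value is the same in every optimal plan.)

Optimal shipments:
  Boise–X: 110 × 2 = 220
  Quincy–Y: 45 × 11 = 495
  Tempe–W: 20 × 7 = 140
  Tempe–X: 40 × 5 = 200
  Tempe–Y: 60 × 9 = 540
  Yuma–X: 20 × 4 = 80
Total cost = 1675.
The route Quincy→W is not used.

0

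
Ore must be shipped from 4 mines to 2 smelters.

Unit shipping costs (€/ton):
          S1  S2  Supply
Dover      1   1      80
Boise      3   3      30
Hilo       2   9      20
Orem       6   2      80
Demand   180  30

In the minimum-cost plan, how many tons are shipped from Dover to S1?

80

Optimal shipments:
  Dover→S1: 80 × €1 = €80
  Boise→S1: 30 × €3 = €90
  Hilo→S1: 20 × €2 = €40
  Orem→S1: 50 × €6 = €300
  Orem→S2: 30 × €2 = €60
Total cost = €570.
So Dover→S1 carries 80 tons.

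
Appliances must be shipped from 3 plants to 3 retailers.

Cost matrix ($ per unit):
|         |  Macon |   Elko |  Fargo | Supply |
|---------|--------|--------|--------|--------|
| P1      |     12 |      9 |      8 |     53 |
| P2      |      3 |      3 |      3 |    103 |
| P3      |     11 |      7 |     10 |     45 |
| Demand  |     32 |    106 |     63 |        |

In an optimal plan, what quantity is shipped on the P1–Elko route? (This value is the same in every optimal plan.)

Optimal shipments:
  P1–Fargo: 53 units
  P2–Macon: 32 units
  P2–Elko: 61 units
  P2–Fargo: 10 units
  P3–Elko: 45 units
Total cost = $1048.
The route P1→Elko is not used.

0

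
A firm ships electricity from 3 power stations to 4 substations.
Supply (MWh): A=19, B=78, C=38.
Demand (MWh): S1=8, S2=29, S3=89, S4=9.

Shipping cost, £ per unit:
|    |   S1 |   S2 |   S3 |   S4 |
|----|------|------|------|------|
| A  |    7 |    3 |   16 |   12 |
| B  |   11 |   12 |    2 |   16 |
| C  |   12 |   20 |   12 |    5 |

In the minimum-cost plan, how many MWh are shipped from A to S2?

19

Solving gives:
  A→S2: 19 × £3 = £57
  B→S3: 78 × £2 = £156
  C→S1: 8 × £12 = £96
  C→S2: 10 × £20 = £200
  C→S3: 11 × £12 = £132
  C→S4: 9 × £5 = £45
Total cost = £686.
So A→S2 carries 19 MWh.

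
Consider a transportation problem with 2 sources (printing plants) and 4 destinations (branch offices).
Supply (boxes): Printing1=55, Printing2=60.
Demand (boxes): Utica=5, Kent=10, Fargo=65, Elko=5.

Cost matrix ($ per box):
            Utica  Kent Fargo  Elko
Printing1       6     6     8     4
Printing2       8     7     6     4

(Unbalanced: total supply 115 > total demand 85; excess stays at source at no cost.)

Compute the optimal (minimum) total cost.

510

Optimal allocation:
  Printing1 to Utica: 5 × $6 = $30
  Printing1 to Kent: 10 × $6 = $60
  Printing1 to Fargo: 5 × $8 = $40
  Printing1 to Elko: 5 × $4 = $20
  Printing2 to Fargo: 60 × $6 = $360
Total = 30 + 60 + 40 + 20 + 360 = $510.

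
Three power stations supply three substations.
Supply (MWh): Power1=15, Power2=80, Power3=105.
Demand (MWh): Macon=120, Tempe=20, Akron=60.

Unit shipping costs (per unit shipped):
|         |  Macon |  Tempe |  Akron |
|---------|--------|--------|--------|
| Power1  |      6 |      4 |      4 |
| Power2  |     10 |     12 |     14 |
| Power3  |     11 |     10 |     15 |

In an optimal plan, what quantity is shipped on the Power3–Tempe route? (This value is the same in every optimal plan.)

20

The minimum-cost plan:
  Power1 to Akron: 15 × 4 = 60
  Power2 to Macon: 35 × 10 = 350
  Power2 to Akron: 45 × 14 = 630
  Power3 to Macon: 85 × 11 = 935
  Power3 to Tempe: 20 × 10 = 200
Total cost = 2175.
So Power3→Tempe carries 20 MWh.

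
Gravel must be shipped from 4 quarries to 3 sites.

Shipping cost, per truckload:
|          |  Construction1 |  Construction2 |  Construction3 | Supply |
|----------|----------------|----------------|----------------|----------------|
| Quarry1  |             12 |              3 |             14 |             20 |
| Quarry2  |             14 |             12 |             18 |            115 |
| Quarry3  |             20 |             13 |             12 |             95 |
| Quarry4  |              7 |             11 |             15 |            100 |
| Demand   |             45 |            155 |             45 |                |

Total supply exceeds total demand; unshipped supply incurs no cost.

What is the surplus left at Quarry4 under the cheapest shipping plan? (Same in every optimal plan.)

0

Minimum-cost shipments:
  Quarry1 to Construction2: 20 × 3 = 60
  Quarry2 to Construction2: 80 × 12 = 960
  Quarry3 to Construction3: 45 × 12 = 540
  Quarry4 to Construction1: 45 × 7 = 315
  Quarry4 to Construction2: 55 × 11 = 605
Total cost = 2480.
Quarry4 ships 100 of its 100, leaving 0.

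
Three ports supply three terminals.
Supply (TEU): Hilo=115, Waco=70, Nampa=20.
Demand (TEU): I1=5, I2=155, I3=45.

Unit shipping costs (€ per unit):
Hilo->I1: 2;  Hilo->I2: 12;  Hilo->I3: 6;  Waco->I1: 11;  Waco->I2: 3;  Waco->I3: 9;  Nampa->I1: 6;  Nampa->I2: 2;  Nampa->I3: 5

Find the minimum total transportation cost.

One minimum-cost allocation:
  Hilo–I1: 5 TEU
  Hilo–I2: 65 TEU
  Hilo–I3: 45 TEU
  Waco–I2: 70 TEU
  Nampa–I2: 20 TEU
Total cost = €1310.

1310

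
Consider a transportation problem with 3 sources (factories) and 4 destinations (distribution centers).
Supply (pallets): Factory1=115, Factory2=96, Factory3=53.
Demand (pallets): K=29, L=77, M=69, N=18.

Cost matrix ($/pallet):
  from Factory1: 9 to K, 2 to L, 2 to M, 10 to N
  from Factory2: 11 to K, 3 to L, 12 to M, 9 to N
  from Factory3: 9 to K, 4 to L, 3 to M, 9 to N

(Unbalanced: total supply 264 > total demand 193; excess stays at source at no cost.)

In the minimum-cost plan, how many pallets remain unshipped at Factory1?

An optimal plan:
  Factory1->L: 46 pallets
  Factory1->M: 69 pallets
  Factory2->L: 31 pallets
  Factory3->K: 29 pallets
  Factory3->N: 18 pallets
Total cost = $746.
Factory1 ships 115 of its 115, leaving 0.

0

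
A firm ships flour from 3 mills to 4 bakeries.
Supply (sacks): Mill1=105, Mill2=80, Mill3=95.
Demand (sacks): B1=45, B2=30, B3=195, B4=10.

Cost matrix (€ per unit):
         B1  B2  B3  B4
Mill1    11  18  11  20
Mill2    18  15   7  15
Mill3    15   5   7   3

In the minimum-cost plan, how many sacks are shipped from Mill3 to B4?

10

Solving gives:
  Mill1–B1: 45 sacks
  Mill1–B3: 60 sacks
  Mill2–B3: 80 sacks
  Mill3–B2: 30 sacks
  Mill3–B3: 55 sacks
  Mill3–B4: 10 sacks
Total cost = €2280.
So Mill3→B4 carries 10 sacks.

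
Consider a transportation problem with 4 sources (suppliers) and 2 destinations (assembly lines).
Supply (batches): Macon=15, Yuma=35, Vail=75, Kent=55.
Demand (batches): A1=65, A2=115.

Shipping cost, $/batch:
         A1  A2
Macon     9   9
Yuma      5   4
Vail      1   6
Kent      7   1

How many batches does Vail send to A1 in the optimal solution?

65

Optimal shipments:
  Macon→A2: 15 batches
  Yuma→A2: 35 batches
  Vail→A1: 65 batches
  Vail→A2: 10 batches
  Kent→A2: 55 batches
Total cost = $455.
So Vail→A1 carries 65 batches.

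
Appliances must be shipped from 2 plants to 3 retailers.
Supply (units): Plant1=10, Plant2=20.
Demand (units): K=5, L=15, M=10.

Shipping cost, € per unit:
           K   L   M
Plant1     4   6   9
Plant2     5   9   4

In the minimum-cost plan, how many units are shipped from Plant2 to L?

5

Optimal shipments:
  Plant1->L: 10 units
  Plant2->K: 5 units
  Plant2->L: 5 units
  Plant2->M: 10 units
Total cost = €170.
So Plant2→L carries 5 units.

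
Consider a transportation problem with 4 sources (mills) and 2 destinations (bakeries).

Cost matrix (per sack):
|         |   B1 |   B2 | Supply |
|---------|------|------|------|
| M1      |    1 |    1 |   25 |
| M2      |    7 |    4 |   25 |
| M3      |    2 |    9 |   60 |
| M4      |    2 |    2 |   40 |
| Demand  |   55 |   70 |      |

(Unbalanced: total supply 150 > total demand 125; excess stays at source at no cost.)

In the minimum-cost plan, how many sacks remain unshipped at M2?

An optimal plan:
  M1->B2: 25 × 1 = 25
  M2->B2: 5 × 4 = 20
  M3->B1: 55 × 2 = 110
  M4->B2: 40 × 2 = 80
Total cost = 235.
M2 ships 5 of its 25, leaving 20.

20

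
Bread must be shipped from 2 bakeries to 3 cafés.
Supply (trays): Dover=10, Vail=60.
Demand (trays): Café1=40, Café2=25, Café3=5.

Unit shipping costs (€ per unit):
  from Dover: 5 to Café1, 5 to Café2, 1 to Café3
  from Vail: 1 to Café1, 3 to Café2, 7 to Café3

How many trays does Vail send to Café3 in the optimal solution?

0

The minimum-cost plan:
  Dover->Café2: 5 trays
  Dover->Café3: 5 trays
  Vail->Café1: 40 trays
  Vail->Café2: 20 trays
Total cost = €130.
The route Vail→Café3 is not used.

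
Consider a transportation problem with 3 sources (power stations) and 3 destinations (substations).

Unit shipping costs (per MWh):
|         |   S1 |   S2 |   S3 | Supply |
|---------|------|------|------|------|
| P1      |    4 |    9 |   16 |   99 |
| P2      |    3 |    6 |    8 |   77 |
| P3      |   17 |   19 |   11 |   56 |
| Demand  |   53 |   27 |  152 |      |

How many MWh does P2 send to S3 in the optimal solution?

77

The minimum-cost plan:
  P1 to S1: 53 × 4 = 212
  P1 to S2: 27 × 9 = 243
  P1 to S3: 19 × 16 = 304
  P2 to S3: 77 × 8 = 616
  P3 to S3: 56 × 11 = 616
Total cost = 1991.
So P2→S3 carries 77 MWh.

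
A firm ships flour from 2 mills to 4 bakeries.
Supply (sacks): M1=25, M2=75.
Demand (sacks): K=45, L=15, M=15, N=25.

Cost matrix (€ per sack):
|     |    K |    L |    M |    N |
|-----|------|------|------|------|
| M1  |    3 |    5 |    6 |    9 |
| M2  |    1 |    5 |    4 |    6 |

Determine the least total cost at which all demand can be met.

350

An optimal shipping plan:
  M1→K: 10 × €3 = €30
  M1→L: 15 × €5 = €75
  M2→K: 35 × €1 = €35
  M2→M: 15 × €4 = €60
  M2→N: 25 × €6 = €150
Total = 30 + 75 + 35 + 60 + 150 = €350.
(Supply check: M1 ships 25; M2 ships 75.)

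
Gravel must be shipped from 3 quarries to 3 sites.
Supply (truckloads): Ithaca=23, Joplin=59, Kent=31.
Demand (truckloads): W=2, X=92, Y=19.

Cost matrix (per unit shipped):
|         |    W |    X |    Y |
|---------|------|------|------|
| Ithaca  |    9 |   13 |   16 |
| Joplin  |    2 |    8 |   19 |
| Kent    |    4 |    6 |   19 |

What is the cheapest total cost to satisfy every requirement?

A cheapest plan:
  Ithaca->X: 4 truckloads
  Ithaca->Y: 19 truckloads
  Joplin->W: 2 truckloads
  Joplin->X: 57 truckloads
  Kent->X: 31 truckloads
Total cost = 1002.

1002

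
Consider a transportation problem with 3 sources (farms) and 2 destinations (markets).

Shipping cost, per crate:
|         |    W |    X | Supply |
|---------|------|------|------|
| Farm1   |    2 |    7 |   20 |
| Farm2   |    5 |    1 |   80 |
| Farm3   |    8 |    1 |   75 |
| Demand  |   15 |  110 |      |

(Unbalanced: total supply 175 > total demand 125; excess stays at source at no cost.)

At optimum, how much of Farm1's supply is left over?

Minimum-cost shipments:
  Farm1–W: 15 × 2 = 30
  Farm2–X: 35 × 1 = 35
  Farm3–X: 75 × 1 = 75
Total cost = 140.
Farm1 ships 15 of its 20, leaving 5.

5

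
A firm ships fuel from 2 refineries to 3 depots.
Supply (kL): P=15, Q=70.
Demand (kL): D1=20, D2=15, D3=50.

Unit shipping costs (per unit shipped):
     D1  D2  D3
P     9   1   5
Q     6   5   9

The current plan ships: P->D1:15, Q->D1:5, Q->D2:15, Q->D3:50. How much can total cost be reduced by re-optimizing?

105

Current plan cost = 15·9 + 5·6 + 15·5 + 50·9 = 690.
Optimal plan:
  P->D2: 15 × 1 = 15
  Q->D1: 20 × 6 = 120
  Q->D3: 50 × 9 = 450
Optimal cost = 585.
Saving = 690 − 585 = 105.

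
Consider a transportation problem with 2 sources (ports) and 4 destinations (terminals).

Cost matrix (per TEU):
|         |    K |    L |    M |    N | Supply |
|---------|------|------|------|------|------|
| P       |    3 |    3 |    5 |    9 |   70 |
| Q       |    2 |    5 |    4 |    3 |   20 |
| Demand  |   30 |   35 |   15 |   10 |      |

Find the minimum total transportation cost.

One minimum-cost allocation:
  P->K: 20 × 3 = 60
  P->L: 35 × 3 = 105
  P->M: 15 × 5 = 75
  Q->K: 10 × 2 = 20
  Q->N: 10 × 3 = 30
Total = 60 + 105 + 75 + 20 + 30 = 290.

290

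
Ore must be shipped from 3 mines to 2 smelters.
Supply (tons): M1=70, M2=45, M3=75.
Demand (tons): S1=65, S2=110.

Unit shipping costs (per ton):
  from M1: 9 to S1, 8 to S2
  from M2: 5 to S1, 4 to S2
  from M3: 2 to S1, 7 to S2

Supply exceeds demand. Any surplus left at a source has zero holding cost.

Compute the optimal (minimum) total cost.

820

Optimal allocation:
  M1–S2: 55 tons
  M2–S2: 45 tons
  M3–S1: 65 tons
  M3–S2: 10 tons
Total cost = 820.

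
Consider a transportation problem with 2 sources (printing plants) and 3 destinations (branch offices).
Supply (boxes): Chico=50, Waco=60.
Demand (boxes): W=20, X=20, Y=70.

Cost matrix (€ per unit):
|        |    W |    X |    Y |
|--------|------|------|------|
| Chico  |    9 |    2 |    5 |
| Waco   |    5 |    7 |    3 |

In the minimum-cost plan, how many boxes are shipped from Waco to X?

0

The minimum-cost plan:
  Chico→X: 20 × €2 = €40
  Chico→Y: 30 × €5 = €150
  Waco→W: 20 × €5 = €100
  Waco→Y: 40 × €3 = €120
Total cost = €410.
The route Waco→X is not used.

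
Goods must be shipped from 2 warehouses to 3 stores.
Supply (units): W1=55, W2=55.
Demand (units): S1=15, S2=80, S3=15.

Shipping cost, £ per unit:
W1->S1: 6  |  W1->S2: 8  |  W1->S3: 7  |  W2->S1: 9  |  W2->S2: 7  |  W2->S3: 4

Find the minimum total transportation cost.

A cheapest plan:
  W1–S1: 15 × £6 = £90
  W1–S2: 40 × £8 = £320
  W2–S2: 40 × £7 = £280
  W2–S3: 15 × £4 = £60
Total = 90 + 320 + 280 + 60 = £750.
(Supply check: W1 ships 55; W2 ships 55.)

750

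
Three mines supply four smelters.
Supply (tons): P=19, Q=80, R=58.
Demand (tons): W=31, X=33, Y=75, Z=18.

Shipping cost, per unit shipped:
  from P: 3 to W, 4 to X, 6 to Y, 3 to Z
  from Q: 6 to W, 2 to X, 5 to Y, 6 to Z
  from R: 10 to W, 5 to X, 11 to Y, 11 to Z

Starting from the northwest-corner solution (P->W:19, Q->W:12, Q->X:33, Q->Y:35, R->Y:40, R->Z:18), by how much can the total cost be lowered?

131

Current plan cost = 19·3 + 12·6 + 33·2 + 35·5 + 40·11 + 18·11 = 1008.
Optimal plan:
  P to W: 1 tons
  P to Z: 18 tons
  Q to W: 5 tons
  Q to Y: 75 tons
  R to W: 25 tons
  R to X: 33 tons
Optimal cost = 877.
Saving = 1008 − 877 = 131.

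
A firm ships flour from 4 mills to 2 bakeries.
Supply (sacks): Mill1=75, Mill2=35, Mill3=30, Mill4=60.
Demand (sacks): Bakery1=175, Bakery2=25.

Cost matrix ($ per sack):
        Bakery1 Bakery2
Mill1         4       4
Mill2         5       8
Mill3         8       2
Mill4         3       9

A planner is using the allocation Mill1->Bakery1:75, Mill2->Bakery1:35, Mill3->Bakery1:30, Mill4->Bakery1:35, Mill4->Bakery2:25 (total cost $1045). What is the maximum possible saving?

Current plan cost = 75·4 + 35·5 + 30·8 + 35·3 + 25·9 = $1045.
Optimal plan:
  Mill1->Bakery1: 75 × $4 = $300
  Mill2->Bakery1: 35 × $5 = $175
  Mill3->Bakery1: 5 × $8 = $40
  Mill3->Bakery2: 25 × $2 = $50
  Mill4->Bakery1: 60 × $3 = $180
Optimal cost = $745.
Saving = 1045 − 745 = $300.

300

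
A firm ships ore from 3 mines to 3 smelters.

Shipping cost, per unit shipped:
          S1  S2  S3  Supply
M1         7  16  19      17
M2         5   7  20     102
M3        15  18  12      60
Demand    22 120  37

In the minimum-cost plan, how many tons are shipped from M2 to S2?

Optimal shipments:
  M1→S1: 17 × 7 = 119
  M2→S2: 102 × 7 = 714
  M3→S1: 5 × 15 = 75
  M3→S2: 18 × 18 = 324
  M3→S3: 37 × 12 = 444
Total cost = 1676.
So M2→S2 carries 102 tons.

102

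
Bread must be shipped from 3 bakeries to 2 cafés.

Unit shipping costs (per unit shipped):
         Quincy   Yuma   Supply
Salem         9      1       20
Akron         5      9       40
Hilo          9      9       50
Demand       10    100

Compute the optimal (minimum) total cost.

A cheapest plan:
  Salem to Yuma: 20 × 1 = 20
  Akron to Quincy: 10 × 5 = 50
  Akron to Yuma: 30 × 9 = 270
  Hilo to Yuma: 50 × 9 = 450
Total = 20 + 50 + 270 + 450 = 790.

790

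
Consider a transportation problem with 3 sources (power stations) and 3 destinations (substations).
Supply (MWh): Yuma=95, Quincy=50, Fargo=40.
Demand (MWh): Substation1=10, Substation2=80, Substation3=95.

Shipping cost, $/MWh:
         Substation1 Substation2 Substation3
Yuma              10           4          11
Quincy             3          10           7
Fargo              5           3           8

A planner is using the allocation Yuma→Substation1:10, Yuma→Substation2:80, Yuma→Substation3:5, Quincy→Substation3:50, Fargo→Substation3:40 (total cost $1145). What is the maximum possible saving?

Current plan cost = 10·10 + 80·4 + 5·11 + 50·7 + 40·8 = $1145.
Optimal plan:
  Yuma–Substation2: 80 MWh
  Yuma–Substation3: 15 MWh
  Quincy–Substation1: 10 MWh
  Quincy–Substation3: 40 MWh
  Fargo–Substation3: 40 MWh
Optimal cost = $1115.
Saving = 1145 − 1115 = $30.

30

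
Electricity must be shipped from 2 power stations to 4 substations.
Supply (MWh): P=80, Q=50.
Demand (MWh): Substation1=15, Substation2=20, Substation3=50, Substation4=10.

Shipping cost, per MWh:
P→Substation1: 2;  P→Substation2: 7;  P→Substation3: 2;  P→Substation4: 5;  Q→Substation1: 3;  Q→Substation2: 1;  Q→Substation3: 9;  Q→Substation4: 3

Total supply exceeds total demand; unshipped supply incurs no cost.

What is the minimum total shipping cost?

An optimal shipping plan:
  P→Substation1: 15 × 2 = 30
  P→Substation3: 50 × 2 = 100
  Q→Substation2: 20 × 1 = 20
  Q→Substation4: 10 × 3 = 30
Total = 30 + 100 + 20 + 30 = 180.

180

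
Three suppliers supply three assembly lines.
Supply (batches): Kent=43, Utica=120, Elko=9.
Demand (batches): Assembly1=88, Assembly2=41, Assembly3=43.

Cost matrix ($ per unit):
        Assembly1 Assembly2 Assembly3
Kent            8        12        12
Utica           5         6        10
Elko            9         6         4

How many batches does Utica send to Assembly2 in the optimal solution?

41

Optimal shipments:
  Kent–Assembly1: 9 × $8 = $72
  Kent–Assembly3: 34 × $12 = $408
  Utica–Assembly1: 79 × $5 = $395
  Utica–Assembly2: 41 × $6 = $246
  Elko–Assembly3: 9 × $4 = $36
Total cost = $1157.
So Utica→Assembly2 carries 41 batches.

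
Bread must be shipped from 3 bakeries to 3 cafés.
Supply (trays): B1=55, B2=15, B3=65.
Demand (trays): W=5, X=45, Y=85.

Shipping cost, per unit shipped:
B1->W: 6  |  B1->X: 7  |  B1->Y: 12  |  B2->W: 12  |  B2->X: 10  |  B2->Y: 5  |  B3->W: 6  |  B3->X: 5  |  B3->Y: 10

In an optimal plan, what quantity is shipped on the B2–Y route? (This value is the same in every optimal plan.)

Solving gives:
  B1–W: 5 × 6 = 30
  B1–Y: 50 × 12 = 600
  B2–Y: 15 × 5 = 75
  B3–X: 45 × 5 = 225
  B3–Y: 20 × 10 = 200
Total cost = 1130.
So B2→Y carries 15 trays.

15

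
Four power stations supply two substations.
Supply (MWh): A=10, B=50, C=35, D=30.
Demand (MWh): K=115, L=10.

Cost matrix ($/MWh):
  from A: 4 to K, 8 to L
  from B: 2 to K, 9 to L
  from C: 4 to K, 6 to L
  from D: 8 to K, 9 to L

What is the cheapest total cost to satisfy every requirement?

An optimal shipping plan:
  A–K: 10 MWh
  B–K: 50 MWh
  C–K: 35 MWh
  D–K: 20 MWh
  D–L: 10 MWh
Total cost = $530.

530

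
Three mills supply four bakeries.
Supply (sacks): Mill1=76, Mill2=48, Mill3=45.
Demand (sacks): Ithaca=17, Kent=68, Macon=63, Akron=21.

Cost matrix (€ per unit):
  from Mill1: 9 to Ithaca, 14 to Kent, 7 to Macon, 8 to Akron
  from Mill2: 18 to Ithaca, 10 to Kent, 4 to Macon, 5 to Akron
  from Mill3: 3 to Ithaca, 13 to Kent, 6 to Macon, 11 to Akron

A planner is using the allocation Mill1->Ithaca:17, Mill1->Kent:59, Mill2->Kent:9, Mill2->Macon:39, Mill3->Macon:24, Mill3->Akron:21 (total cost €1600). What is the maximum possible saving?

Current plan cost = 17·9 + 59·14 + 9·10 + 39·4 + 24·6 + 21·11 = €1600.
Optimal plan:
  Mill1→Kent: 20 × €14 = €280
  Mill1→Macon: 35 × €7 = €245
  Mill1→Akron: 21 × €8 = €168
  Mill2→Kent: 48 × €10 = €480
  Mill3→Ithaca: 17 × €3 = €51
  Mill3→Macon: 28 × €6 = €168
Optimal cost = €1392.
Saving = 1600 − 1392 = €208.

208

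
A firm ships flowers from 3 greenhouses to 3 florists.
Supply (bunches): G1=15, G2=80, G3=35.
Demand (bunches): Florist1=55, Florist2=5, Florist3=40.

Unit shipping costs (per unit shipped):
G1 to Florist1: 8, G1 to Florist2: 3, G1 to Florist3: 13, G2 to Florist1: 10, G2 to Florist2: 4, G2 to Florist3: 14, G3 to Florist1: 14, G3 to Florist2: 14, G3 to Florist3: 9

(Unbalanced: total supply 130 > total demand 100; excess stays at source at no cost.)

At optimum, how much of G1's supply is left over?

0

Minimum-cost shipments:
  G1→Florist1: 15 bunches
  G2→Florist1: 40 bunches
  G2→Florist2: 5 bunches
  G2→Florist3: 5 bunches
  G3→Florist3: 35 bunches
Total cost = 925.
G1 ships 15 of its 15, leaving 0.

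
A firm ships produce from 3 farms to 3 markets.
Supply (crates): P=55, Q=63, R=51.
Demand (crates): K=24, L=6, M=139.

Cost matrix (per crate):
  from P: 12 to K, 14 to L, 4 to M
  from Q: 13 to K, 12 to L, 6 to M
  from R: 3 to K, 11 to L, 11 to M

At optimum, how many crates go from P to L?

Optimal shipments:
  P→M: 55 crates
  Q→M: 63 crates
  R→K: 24 crates
  R→L: 6 crates
  R→M: 21 crates
Total cost = 967.
The route P→L is not used.

0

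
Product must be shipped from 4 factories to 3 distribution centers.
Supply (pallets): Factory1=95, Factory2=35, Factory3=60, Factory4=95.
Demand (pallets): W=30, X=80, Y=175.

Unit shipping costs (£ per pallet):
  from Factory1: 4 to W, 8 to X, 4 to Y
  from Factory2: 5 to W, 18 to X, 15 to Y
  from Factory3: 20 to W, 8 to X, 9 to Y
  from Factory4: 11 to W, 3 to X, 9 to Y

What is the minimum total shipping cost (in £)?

1520

An optimal shipping plan:
  Factory1->Y: 95 pallets
  Factory2->W: 30 pallets
  Factory2->Y: 5 pallets
  Factory3->Y: 60 pallets
  Factory4->X: 80 pallets
  Factory4->Y: 15 pallets
Total cost = £1520.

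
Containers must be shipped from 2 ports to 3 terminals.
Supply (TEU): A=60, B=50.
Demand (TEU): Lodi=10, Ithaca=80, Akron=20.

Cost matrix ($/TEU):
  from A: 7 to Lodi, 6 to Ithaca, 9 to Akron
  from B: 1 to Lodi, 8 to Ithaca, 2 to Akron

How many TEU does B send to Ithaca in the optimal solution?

The minimum-cost plan:
  A–Ithaca: 60 × $6 = $360
  B–Lodi: 10 × $1 = $10
  B–Ithaca: 20 × $8 = $160
  B–Akron: 20 × $2 = $40
Total cost = $570.
So B→Ithaca carries 20 TEU.

20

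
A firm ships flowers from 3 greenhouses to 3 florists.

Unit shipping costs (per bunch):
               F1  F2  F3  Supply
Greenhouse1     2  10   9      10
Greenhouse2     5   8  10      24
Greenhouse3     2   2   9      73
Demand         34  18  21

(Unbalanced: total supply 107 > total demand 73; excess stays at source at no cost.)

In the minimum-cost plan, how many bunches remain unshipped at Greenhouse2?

24

An optimal plan:
  Greenhouse3–F1: 34 × 2 = 68
  Greenhouse3–F2: 18 × 2 = 36
  Greenhouse3–F3: 21 × 9 = 189
Total cost = 293.
Greenhouse2 ships 0 of its 24, leaving 24.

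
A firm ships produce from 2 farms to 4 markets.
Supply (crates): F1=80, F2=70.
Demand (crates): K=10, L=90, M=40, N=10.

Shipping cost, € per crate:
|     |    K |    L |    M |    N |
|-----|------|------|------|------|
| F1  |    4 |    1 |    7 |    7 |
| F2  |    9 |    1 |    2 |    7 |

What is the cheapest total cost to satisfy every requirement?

280

One minimum-cost allocation:
  F1→K: 10 × €4 = €40
  F1→L: 60 × €1 = €60
  F1→N: 10 × €7 = €70
  F2→L: 30 × €1 = €30
  F2→M: 40 × €2 = €80
Total = 40 + 60 + 70 + 30 + 80 = €280.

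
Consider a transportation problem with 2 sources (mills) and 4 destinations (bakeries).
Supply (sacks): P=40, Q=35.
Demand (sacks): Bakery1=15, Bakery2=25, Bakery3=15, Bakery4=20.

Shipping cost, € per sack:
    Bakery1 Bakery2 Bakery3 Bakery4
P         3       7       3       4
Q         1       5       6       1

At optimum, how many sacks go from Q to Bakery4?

Optimal shipments:
  P–Bakery1: 15 sacks
  P–Bakery2: 10 sacks
  P–Bakery3: 15 sacks
  Q–Bakery2: 15 sacks
  Q–Bakery4: 20 sacks
Total cost = €255.
So Q→Bakery4 carries 20 sacks.

20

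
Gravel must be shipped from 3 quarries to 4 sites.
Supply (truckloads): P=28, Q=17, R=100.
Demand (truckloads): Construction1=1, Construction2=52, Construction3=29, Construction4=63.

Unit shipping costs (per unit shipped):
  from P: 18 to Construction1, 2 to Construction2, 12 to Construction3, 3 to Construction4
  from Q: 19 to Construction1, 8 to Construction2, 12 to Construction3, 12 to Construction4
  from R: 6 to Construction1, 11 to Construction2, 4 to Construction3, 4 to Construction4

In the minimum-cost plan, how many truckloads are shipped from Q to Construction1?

The minimum-cost plan:
  P–Construction2: 28 × 2 = 56
  Q–Construction2: 17 × 8 = 136
  R–Construction1: 1 × 6 = 6
  R–Construction2: 7 × 11 = 77
  R–Construction3: 29 × 4 = 116
  R–Construction4: 63 × 4 = 252
Total cost = 643.
The route Q→Construction1 is not used.

0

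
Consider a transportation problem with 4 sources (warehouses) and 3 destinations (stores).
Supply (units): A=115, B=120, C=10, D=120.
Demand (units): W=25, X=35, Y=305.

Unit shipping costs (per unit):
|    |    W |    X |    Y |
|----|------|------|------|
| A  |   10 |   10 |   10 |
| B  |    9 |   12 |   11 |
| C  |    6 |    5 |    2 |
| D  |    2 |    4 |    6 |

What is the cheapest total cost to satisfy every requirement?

One minimum-cost allocation:
  A->Y: 115 × 10 = 1150
  B->Y: 120 × 11 = 1320
  C->Y: 10 × 2 = 20
  D->W: 25 × 2 = 50
  D->X: 35 × 4 = 140
  D->Y: 60 × 6 = 360
Total = 1150 + 1320 + 20 + 50 + 140 + 360 = 3040.

3040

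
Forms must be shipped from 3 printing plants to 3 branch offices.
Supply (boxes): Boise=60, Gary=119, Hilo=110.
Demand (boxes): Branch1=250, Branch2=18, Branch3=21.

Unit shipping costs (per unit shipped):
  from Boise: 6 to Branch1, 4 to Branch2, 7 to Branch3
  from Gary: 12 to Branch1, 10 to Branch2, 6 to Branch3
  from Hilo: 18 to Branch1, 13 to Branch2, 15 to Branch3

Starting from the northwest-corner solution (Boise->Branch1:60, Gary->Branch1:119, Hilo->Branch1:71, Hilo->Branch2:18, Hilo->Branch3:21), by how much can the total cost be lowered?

Current plan cost = 60·6 + 119·12 + 71·18 + 18·13 + 21·15 = 3615.
Optimal plan:
  Boise to Branch1: 60 × 6 = 360
  Gary to Branch1: 98 × 12 = 1176
  Gary to Branch3: 21 × 6 = 126
  Hilo to Branch1: 92 × 18 = 1656
  Hilo to Branch2: 18 × 13 = 234
Optimal cost = 3552.
Saving = 3615 − 3552 = 63.

63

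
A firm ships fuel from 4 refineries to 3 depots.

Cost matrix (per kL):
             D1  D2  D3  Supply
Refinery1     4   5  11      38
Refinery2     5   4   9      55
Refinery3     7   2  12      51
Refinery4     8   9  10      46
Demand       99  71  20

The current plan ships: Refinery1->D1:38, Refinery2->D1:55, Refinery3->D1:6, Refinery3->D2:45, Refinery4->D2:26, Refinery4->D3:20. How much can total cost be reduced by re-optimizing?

Current plan cost = 38·4 + 55·5 + 6·7 + 45·2 + 26·9 + 20·10 = 993.
Optimal plan:
  Refinery1 to D1: 38 × 4 = 152
  Refinery2 to D1: 35 × 5 = 175
  Refinery2 to D2: 20 × 4 = 80
  Refinery3 to D2: 51 × 2 = 102
  Refinery4 to D1: 26 × 8 = 208
  Refinery4 to D3: 20 × 10 = 200
Optimal cost = 917.
Saving = 993 − 917 = 76.

76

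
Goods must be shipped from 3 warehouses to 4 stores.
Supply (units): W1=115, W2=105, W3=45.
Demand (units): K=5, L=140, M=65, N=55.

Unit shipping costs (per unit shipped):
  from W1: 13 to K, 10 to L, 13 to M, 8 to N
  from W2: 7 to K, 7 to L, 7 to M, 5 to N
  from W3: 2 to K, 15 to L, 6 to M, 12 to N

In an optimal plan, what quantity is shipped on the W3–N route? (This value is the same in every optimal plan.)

0

Solving gives:
  W1→L: 115 × 10 = 1150
  W2→L: 25 × 7 = 175
  W2→M: 25 × 7 = 175
  W2→N: 55 × 5 = 275
  W3→K: 5 × 2 = 10
  W3→M: 40 × 6 = 240
Total cost = 2025.
The route W3→N is not used.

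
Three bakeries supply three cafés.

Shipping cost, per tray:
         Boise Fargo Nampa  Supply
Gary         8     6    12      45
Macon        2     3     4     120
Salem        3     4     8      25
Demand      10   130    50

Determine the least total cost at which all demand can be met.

One minimum-cost allocation:
  Gary–Fargo: 45 trays
  Macon–Fargo: 70 trays
  Macon–Nampa: 50 trays
  Salem–Boise: 10 trays
  Salem–Fargo: 15 trays
Total cost = 770.

770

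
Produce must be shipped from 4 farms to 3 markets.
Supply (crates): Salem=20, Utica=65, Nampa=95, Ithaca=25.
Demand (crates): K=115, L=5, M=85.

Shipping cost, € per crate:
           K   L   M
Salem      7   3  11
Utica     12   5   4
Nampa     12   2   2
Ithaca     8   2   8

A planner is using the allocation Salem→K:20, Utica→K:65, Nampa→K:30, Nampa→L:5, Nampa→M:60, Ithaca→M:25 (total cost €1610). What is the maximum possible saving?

250

Current plan cost = 20·7 + 65·12 + 30·12 + 5·2 + 60·2 + 25·8 = €1610.
Optimal plan:
  Salem→K: 20 crates
  Utica→K: 65 crates
  Nampa→K: 5 crates
  Nampa→L: 5 crates
  Nampa→M: 85 crates
  Ithaca→K: 25 crates
Optimal cost = €1360.
Saving = 1610 − 1360 = €250.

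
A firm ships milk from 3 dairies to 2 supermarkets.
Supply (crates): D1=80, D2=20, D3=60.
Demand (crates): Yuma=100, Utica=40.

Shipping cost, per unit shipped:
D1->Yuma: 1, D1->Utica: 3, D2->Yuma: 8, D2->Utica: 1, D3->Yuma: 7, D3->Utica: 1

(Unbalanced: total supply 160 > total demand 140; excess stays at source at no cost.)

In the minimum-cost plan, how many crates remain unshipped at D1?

Minimum-cost shipments:
  D1→Yuma: 80 × 1 = 80
  D3→Yuma: 20 × 7 = 140
  D3→Utica: 40 × 1 = 40
Total cost = 260.
D1 ships 80 of its 80, leaving 0.

0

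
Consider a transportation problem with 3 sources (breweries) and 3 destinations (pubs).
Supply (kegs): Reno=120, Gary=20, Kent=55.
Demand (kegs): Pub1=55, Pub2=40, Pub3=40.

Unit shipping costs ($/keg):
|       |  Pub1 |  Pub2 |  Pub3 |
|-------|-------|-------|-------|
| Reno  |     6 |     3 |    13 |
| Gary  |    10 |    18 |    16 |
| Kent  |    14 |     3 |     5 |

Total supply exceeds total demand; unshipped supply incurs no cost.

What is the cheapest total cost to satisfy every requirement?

650

Optimal allocation:
  Reno to Pub1: 55 × $6 = $330
  Reno to Pub2: 40 × $3 = $120
  Kent to Pub3: 40 × $5 = $200
Total = 330 + 120 + 200 = $650.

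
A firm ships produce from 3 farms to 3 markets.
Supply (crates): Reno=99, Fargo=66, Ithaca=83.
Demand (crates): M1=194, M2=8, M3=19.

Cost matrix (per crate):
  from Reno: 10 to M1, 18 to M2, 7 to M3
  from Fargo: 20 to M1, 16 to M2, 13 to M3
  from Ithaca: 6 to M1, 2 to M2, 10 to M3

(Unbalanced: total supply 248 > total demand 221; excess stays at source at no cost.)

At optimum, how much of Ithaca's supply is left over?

0

An optimal plan:
  Reno–M1: 99 × 10 = 990
  Fargo–M1: 20 × 20 = 400
  Fargo–M3: 19 × 13 = 247
  Ithaca–M1: 75 × 6 = 450
  Ithaca–M2: 8 × 2 = 16
Total cost = 2103.
Ithaca ships 83 of its 83, leaving 0.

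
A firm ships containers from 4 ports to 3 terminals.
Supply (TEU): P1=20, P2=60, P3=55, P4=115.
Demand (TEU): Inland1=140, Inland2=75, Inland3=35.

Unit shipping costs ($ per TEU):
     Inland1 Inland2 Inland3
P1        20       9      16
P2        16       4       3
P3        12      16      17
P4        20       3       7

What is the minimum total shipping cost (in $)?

An optimal shipping plan:
  P1->Inland1: 20 × $20 = $400
  P2->Inland1: 60 × $16 = $960
  P3->Inland1: 55 × $12 = $660
  P4->Inland1: 5 × $20 = $100
  P4->Inland2: 75 × $3 = $225
  P4->Inland3: 35 × $7 = $245
Total = 400 + 960 + 660 + 100 + 225 + 245 = $2590.

2590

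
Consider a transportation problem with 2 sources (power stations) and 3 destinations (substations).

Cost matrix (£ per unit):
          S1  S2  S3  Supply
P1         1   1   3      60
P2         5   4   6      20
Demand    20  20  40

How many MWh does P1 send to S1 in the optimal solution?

Optimal shipments:
  P1–S1: 20 × £1 = £20
  P1–S2: 20 × £1 = £20
  P1–S3: 20 × £3 = £60
  P2–S3: 20 × £6 = £120
Total cost = £220.
So P1→S1 carries 20 MWh.

20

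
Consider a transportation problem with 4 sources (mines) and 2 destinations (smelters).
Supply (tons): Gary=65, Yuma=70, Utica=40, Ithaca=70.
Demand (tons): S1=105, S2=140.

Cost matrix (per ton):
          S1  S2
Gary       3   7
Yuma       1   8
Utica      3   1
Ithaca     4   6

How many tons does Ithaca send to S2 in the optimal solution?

The minimum-cost plan:
  Gary to S1: 35 × 3 = 105
  Gary to S2: 30 × 7 = 210
  Yuma to S1: 70 × 1 = 70
  Utica to S2: 40 × 1 = 40
  Ithaca to S2: 70 × 6 = 420
Total cost = 845.
So Ithaca→S2 carries 70 tons.

70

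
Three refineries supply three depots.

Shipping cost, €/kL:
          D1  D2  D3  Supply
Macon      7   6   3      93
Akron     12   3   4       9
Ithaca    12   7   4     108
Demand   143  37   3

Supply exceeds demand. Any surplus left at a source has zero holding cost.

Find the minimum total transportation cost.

1486

Optimal allocation:
  Macon to D1: 93 kL
  Akron to D2: 9 kL
  Ithaca to D1: 50 kL
  Ithaca to D2: 28 kL
  Ithaca to D3: 3 kL
Total cost = €1486.
(Supply check: Macon ships 93; Akron ships 9; Ithaca ships 81.)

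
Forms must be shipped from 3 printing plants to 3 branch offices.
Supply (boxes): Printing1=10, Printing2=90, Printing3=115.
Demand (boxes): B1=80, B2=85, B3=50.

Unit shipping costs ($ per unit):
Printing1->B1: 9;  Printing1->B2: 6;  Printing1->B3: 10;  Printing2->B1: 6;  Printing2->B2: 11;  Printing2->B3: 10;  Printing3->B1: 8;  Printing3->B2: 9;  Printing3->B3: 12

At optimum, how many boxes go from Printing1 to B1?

0

The minimum-cost plan:
  Printing1–B2: 10 boxes
  Printing2–B1: 40 boxes
  Printing2–B3: 50 boxes
  Printing3–B1: 40 boxes
  Printing3–B2: 75 boxes
Total cost = $1795.
The route Printing1→B1 is not used.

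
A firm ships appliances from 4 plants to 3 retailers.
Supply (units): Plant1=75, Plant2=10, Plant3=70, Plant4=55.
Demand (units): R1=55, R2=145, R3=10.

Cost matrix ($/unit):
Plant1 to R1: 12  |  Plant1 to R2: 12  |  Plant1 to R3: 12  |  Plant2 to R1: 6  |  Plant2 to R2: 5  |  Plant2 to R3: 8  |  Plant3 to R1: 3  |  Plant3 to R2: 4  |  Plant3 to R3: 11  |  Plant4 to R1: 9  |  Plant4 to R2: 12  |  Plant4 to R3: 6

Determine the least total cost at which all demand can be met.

1685

Optimal allocation:
  Plant1–R2: 75 units
  Plant2–R2: 10 units
  Plant3–R1: 10 units
  Plant3–R2: 60 units
  Plant4–R1: 45 units
  Plant4–R3: 10 units
Total cost = $1685.
(Supply check: Plant1 ships 75; Plant2 ships 10; Plant3 ships 70; Plant4 ships 55.)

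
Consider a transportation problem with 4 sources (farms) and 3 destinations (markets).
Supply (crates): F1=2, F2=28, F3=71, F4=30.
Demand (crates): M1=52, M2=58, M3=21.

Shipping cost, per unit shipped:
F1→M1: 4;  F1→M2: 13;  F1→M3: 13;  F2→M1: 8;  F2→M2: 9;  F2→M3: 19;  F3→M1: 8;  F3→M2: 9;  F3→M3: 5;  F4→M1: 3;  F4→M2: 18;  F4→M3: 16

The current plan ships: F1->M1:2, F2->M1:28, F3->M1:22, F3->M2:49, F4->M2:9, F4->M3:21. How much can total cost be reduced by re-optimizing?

Current plan cost = 2·4 + 28·8 + 22·8 + 49·9 + 9·18 + 21·16 = 1347.
Optimal plan:
  F1→M1: 2 × 4 = 8
  F2→M2: 28 × 9 = 252
  F3→M1: 20 × 8 = 160
  F3→M2: 30 × 9 = 270
  F3→M3: 21 × 5 = 105
  F4→M1: 30 × 3 = 90
Optimal cost = 885.
Saving = 1347 − 885 = 462.

462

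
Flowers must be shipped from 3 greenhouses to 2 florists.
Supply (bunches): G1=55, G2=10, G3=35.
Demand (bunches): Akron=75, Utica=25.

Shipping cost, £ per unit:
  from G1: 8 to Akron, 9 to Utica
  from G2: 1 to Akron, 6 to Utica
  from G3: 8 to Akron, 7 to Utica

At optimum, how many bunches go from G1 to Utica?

Solving gives:
  G1 to Akron: 55 × £8 = £440
  G2 to Akron: 10 × £1 = £10
  G3 to Akron: 10 × £8 = £80
  G3 to Utica: 25 × £7 = £175
Total cost = £705.
The route G1→Utica is not used.

0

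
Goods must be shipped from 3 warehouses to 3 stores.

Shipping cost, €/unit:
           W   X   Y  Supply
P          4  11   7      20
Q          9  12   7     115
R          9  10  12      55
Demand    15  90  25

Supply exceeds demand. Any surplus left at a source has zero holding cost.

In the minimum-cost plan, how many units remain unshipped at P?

An optimal plan:
  P–W: 15 × €4 = €60
  P–X: 5 × €11 = €55
  Q–X: 30 × €12 = €360
  Q–Y: 25 × €7 = €175
  R–X: 55 × €10 = €550
Total cost = €1200.
P ships 20 of its 20, leaving 0.

0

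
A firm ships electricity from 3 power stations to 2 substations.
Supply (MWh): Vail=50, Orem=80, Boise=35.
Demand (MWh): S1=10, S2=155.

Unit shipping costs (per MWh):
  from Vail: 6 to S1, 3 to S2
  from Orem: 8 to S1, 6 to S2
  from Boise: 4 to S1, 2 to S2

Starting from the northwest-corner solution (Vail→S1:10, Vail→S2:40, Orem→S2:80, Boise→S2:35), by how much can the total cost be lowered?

10

Current plan cost = 10·6 + 40·3 + 80·6 + 35·2 = 730.
Optimal plan:
  Vail→S2: 50 × 3 = 150
  Orem→S1: 10 × 8 = 80
  Orem→S2: 70 × 6 = 420
  Boise→S2: 35 × 2 = 70
Optimal cost = 720.
Saving = 730 − 720 = 10.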